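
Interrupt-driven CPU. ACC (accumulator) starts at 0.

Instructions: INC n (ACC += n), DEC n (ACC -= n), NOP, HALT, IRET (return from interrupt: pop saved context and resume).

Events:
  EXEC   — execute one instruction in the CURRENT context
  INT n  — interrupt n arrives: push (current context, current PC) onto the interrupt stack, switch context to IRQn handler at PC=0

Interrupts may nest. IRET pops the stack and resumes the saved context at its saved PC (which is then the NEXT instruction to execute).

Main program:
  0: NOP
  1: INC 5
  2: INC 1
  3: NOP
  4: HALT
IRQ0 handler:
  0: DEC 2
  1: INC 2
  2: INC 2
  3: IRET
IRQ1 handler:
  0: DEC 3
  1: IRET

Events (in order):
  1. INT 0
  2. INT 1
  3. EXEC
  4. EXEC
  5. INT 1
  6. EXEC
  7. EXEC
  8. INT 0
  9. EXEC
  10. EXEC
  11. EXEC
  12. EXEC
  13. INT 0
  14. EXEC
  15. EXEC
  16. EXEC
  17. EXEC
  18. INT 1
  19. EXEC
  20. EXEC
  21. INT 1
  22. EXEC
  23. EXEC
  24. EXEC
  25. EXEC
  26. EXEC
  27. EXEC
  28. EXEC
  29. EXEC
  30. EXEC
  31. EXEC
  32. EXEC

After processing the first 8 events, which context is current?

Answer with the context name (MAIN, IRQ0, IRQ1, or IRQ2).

Event 1 (INT 0): INT 0 arrives: push (MAIN, PC=0), enter IRQ0 at PC=0 (depth now 1)
Event 2 (INT 1): INT 1 arrives: push (IRQ0, PC=0), enter IRQ1 at PC=0 (depth now 2)
Event 3 (EXEC): [IRQ1] PC=0: DEC 3 -> ACC=-3
Event 4 (EXEC): [IRQ1] PC=1: IRET -> resume IRQ0 at PC=0 (depth now 1)
Event 5 (INT 1): INT 1 arrives: push (IRQ0, PC=0), enter IRQ1 at PC=0 (depth now 2)
Event 6 (EXEC): [IRQ1] PC=0: DEC 3 -> ACC=-6
Event 7 (EXEC): [IRQ1] PC=1: IRET -> resume IRQ0 at PC=0 (depth now 1)
Event 8 (INT 0): INT 0 arrives: push (IRQ0, PC=0), enter IRQ0 at PC=0 (depth now 2)

Answer: IRQ0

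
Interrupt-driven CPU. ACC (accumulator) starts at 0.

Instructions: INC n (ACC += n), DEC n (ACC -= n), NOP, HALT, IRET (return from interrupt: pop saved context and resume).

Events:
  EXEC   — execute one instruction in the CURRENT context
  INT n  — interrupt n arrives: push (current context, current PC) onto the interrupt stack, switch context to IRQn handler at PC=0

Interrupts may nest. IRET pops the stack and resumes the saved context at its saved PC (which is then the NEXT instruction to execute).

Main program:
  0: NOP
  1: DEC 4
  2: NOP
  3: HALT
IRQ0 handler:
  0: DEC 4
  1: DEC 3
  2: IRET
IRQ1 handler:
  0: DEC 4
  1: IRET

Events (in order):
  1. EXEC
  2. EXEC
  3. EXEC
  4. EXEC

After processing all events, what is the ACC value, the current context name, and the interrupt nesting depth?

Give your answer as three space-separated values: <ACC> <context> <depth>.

Event 1 (EXEC): [MAIN] PC=0: NOP
Event 2 (EXEC): [MAIN] PC=1: DEC 4 -> ACC=-4
Event 3 (EXEC): [MAIN] PC=2: NOP
Event 4 (EXEC): [MAIN] PC=3: HALT

Answer: -4 MAIN 0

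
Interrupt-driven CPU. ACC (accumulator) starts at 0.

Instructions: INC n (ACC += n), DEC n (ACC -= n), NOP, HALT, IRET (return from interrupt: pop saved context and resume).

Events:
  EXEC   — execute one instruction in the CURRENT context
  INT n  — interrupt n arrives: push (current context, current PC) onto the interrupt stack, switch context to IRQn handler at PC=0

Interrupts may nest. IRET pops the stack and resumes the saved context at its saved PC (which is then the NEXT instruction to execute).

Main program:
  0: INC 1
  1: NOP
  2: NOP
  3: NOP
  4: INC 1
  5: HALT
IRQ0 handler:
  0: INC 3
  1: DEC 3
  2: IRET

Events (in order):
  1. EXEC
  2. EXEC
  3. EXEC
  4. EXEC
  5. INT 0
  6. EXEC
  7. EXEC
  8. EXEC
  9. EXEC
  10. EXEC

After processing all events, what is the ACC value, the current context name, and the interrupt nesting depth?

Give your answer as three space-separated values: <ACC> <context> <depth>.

Event 1 (EXEC): [MAIN] PC=0: INC 1 -> ACC=1
Event 2 (EXEC): [MAIN] PC=1: NOP
Event 3 (EXEC): [MAIN] PC=2: NOP
Event 4 (EXEC): [MAIN] PC=3: NOP
Event 5 (INT 0): INT 0 arrives: push (MAIN, PC=4), enter IRQ0 at PC=0 (depth now 1)
Event 6 (EXEC): [IRQ0] PC=0: INC 3 -> ACC=4
Event 7 (EXEC): [IRQ0] PC=1: DEC 3 -> ACC=1
Event 8 (EXEC): [IRQ0] PC=2: IRET -> resume MAIN at PC=4 (depth now 0)
Event 9 (EXEC): [MAIN] PC=4: INC 1 -> ACC=2
Event 10 (EXEC): [MAIN] PC=5: HALT

Answer: 2 MAIN 0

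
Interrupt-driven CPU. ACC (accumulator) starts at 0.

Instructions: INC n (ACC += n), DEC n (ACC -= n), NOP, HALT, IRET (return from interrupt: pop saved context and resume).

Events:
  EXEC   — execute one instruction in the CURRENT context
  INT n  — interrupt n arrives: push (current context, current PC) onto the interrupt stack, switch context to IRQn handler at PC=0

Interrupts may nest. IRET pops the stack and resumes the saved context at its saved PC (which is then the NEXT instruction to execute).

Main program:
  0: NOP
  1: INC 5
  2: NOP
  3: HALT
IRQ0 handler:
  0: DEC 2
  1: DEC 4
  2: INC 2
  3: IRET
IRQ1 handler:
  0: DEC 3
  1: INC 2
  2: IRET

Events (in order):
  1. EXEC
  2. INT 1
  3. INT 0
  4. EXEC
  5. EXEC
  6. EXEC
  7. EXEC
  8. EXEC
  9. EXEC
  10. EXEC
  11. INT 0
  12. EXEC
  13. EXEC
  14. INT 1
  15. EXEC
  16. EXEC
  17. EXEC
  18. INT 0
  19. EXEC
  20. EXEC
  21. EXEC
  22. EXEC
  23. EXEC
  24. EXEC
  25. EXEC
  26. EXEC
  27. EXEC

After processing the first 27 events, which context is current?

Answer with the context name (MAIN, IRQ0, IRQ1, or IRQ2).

Answer: MAIN

Derivation:
Event 1 (EXEC): [MAIN] PC=0: NOP
Event 2 (INT 1): INT 1 arrives: push (MAIN, PC=1), enter IRQ1 at PC=0 (depth now 1)
Event 3 (INT 0): INT 0 arrives: push (IRQ1, PC=0), enter IRQ0 at PC=0 (depth now 2)
Event 4 (EXEC): [IRQ0] PC=0: DEC 2 -> ACC=-2
Event 5 (EXEC): [IRQ0] PC=1: DEC 4 -> ACC=-6
Event 6 (EXEC): [IRQ0] PC=2: INC 2 -> ACC=-4
Event 7 (EXEC): [IRQ0] PC=3: IRET -> resume IRQ1 at PC=0 (depth now 1)
Event 8 (EXEC): [IRQ1] PC=0: DEC 3 -> ACC=-7
Event 9 (EXEC): [IRQ1] PC=1: INC 2 -> ACC=-5
Event 10 (EXEC): [IRQ1] PC=2: IRET -> resume MAIN at PC=1 (depth now 0)
Event 11 (INT 0): INT 0 arrives: push (MAIN, PC=1), enter IRQ0 at PC=0 (depth now 1)
Event 12 (EXEC): [IRQ0] PC=0: DEC 2 -> ACC=-7
Event 13 (EXEC): [IRQ0] PC=1: DEC 4 -> ACC=-11
Event 14 (INT 1): INT 1 arrives: push (IRQ0, PC=2), enter IRQ1 at PC=0 (depth now 2)
Event 15 (EXEC): [IRQ1] PC=0: DEC 3 -> ACC=-14
Event 16 (EXEC): [IRQ1] PC=1: INC 2 -> ACC=-12
Event 17 (EXEC): [IRQ1] PC=2: IRET -> resume IRQ0 at PC=2 (depth now 1)
Event 18 (INT 0): INT 0 arrives: push (IRQ0, PC=2), enter IRQ0 at PC=0 (depth now 2)
Event 19 (EXEC): [IRQ0] PC=0: DEC 2 -> ACC=-14
Event 20 (EXEC): [IRQ0] PC=1: DEC 4 -> ACC=-18
Event 21 (EXEC): [IRQ0] PC=2: INC 2 -> ACC=-16
Event 22 (EXEC): [IRQ0] PC=3: IRET -> resume IRQ0 at PC=2 (depth now 1)
Event 23 (EXEC): [IRQ0] PC=2: INC 2 -> ACC=-14
Event 24 (EXEC): [IRQ0] PC=3: IRET -> resume MAIN at PC=1 (depth now 0)
Event 25 (EXEC): [MAIN] PC=1: INC 5 -> ACC=-9
Event 26 (EXEC): [MAIN] PC=2: NOP
Event 27 (EXEC): [MAIN] PC=3: HALT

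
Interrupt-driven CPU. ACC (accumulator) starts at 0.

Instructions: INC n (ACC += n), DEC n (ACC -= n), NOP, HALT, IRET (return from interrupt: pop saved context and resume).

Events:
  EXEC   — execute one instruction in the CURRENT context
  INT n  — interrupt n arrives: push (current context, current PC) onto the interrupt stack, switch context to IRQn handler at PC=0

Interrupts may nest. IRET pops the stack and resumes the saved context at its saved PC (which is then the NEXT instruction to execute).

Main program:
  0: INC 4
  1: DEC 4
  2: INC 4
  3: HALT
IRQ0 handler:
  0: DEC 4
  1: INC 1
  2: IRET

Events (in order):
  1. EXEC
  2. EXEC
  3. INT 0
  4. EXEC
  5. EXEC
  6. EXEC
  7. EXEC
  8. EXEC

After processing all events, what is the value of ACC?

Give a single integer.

Event 1 (EXEC): [MAIN] PC=0: INC 4 -> ACC=4
Event 2 (EXEC): [MAIN] PC=1: DEC 4 -> ACC=0
Event 3 (INT 0): INT 0 arrives: push (MAIN, PC=2), enter IRQ0 at PC=0 (depth now 1)
Event 4 (EXEC): [IRQ0] PC=0: DEC 4 -> ACC=-4
Event 5 (EXEC): [IRQ0] PC=1: INC 1 -> ACC=-3
Event 6 (EXEC): [IRQ0] PC=2: IRET -> resume MAIN at PC=2 (depth now 0)
Event 7 (EXEC): [MAIN] PC=2: INC 4 -> ACC=1
Event 8 (EXEC): [MAIN] PC=3: HALT

Answer: 1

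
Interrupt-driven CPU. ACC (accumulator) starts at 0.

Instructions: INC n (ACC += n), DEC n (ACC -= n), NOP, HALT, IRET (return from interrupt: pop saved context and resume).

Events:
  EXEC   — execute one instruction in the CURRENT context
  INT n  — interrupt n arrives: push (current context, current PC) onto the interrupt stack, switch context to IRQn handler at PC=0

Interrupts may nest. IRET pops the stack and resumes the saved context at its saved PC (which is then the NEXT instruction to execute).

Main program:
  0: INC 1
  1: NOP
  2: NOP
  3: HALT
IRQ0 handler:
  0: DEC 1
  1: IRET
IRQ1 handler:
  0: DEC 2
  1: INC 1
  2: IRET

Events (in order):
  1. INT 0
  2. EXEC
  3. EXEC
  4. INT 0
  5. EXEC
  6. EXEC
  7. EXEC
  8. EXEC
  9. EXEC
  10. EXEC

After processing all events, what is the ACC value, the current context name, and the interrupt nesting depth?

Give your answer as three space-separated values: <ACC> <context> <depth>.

Event 1 (INT 0): INT 0 arrives: push (MAIN, PC=0), enter IRQ0 at PC=0 (depth now 1)
Event 2 (EXEC): [IRQ0] PC=0: DEC 1 -> ACC=-1
Event 3 (EXEC): [IRQ0] PC=1: IRET -> resume MAIN at PC=0 (depth now 0)
Event 4 (INT 0): INT 0 arrives: push (MAIN, PC=0), enter IRQ0 at PC=0 (depth now 1)
Event 5 (EXEC): [IRQ0] PC=0: DEC 1 -> ACC=-2
Event 6 (EXEC): [IRQ0] PC=1: IRET -> resume MAIN at PC=0 (depth now 0)
Event 7 (EXEC): [MAIN] PC=0: INC 1 -> ACC=-1
Event 8 (EXEC): [MAIN] PC=1: NOP
Event 9 (EXEC): [MAIN] PC=2: NOP
Event 10 (EXEC): [MAIN] PC=3: HALT

Answer: -1 MAIN 0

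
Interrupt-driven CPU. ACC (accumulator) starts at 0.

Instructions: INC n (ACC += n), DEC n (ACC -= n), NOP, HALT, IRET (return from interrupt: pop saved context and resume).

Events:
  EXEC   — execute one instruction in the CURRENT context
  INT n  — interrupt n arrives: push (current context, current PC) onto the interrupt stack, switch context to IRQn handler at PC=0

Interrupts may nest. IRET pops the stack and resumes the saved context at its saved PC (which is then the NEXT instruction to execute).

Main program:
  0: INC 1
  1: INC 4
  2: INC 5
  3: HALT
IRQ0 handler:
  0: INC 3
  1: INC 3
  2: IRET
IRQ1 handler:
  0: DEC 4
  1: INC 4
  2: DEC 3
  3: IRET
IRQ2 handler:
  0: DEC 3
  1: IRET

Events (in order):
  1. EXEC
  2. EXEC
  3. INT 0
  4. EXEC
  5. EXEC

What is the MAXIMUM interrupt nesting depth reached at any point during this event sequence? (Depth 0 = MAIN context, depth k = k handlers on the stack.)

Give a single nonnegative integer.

Event 1 (EXEC): [MAIN] PC=0: INC 1 -> ACC=1 [depth=0]
Event 2 (EXEC): [MAIN] PC=1: INC 4 -> ACC=5 [depth=0]
Event 3 (INT 0): INT 0 arrives: push (MAIN, PC=2), enter IRQ0 at PC=0 (depth now 1) [depth=1]
Event 4 (EXEC): [IRQ0] PC=0: INC 3 -> ACC=8 [depth=1]
Event 5 (EXEC): [IRQ0] PC=1: INC 3 -> ACC=11 [depth=1]
Max depth observed: 1

Answer: 1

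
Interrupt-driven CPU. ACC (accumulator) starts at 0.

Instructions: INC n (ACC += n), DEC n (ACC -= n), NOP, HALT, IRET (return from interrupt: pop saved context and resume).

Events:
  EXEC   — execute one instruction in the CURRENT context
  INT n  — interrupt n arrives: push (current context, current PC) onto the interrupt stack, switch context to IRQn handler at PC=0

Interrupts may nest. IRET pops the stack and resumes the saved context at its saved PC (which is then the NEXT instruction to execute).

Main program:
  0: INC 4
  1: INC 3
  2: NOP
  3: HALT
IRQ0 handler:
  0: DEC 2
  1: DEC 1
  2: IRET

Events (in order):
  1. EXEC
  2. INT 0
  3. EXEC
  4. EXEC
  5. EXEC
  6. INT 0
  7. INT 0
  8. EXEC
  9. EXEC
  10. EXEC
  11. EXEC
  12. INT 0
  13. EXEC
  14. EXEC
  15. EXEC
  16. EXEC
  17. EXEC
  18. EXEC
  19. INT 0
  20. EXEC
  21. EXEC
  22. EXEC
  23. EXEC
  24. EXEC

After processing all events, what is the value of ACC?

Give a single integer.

Event 1 (EXEC): [MAIN] PC=0: INC 4 -> ACC=4
Event 2 (INT 0): INT 0 arrives: push (MAIN, PC=1), enter IRQ0 at PC=0 (depth now 1)
Event 3 (EXEC): [IRQ0] PC=0: DEC 2 -> ACC=2
Event 4 (EXEC): [IRQ0] PC=1: DEC 1 -> ACC=1
Event 5 (EXEC): [IRQ0] PC=2: IRET -> resume MAIN at PC=1 (depth now 0)
Event 6 (INT 0): INT 0 arrives: push (MAIN, PC=1), enter IRQ0 at PC=0 (depth now 1)
Event 7 (INT 0): INT 0 arrives: push (IRQ0, PC=0), enter IRQ0 at PC=0 (depth now 2)
Event 8 (EXEC): [IRQ0] PC=0: DEC 2 -> ACC=-1
Event 9 (EXEC): [IRQ0] PC=1: DEC 1 -> ACC=-2
Event 10 (EXEC): [IRQ0] PC=2: IRET -> resume IRQ0 at PC=0 (depth now 1)
Event 11 (EXEC): [IRQ0] PC=0: DEC 2 -> ACC=-4
Event 12 (INT 0): INT 0 arrives: push (IRQ0, PC=1), enter IRQ0 at PC=0 (depth now 2)
Event 13 (EXEC): [IRQ0] PC=0: DEC 2 -> ACC=-6
Event 14 (EXEC): [IRQ0] PC=1: DEC 1 -> ACC=-7
Event 15 (EXEC): [IRQ0] PC=2: IRET -> resume IRQ0 at PC=1 (depth now 1)
Event 16 (EXEC): [IRQ0] PC=1: DEC 1 -> ACC=-8
Event 17 (EXEC): [IRQ0] PC=2: IRET -> resume MAIN at PC=1 (depth now 0)
Event 18 (EXEC): [MAIN] PC=1: INC 3 -> ACC=-5
Event 19 (INT 0): INT 0 arrives: push (MAIN, PC=2), enter IRQ0 at PC=0 (depth now 1)
Event 20 (EXEC): [IRQ0] PC=0: DEC 2 -> ACC=-7
Event 21 (EXEC): [IRQ0] PC=1: DEC 1 -> ACC=-8
Event 22 (EXEC): [IRQ0] PC=2: IRET -> resume MAIN at PC=2 (depth now 0)
Event 23 (EXEC): [MAIN] PC=2: NOP
Event 24 (EXEC): [MAIN] PC=3: HALT

Answer: -8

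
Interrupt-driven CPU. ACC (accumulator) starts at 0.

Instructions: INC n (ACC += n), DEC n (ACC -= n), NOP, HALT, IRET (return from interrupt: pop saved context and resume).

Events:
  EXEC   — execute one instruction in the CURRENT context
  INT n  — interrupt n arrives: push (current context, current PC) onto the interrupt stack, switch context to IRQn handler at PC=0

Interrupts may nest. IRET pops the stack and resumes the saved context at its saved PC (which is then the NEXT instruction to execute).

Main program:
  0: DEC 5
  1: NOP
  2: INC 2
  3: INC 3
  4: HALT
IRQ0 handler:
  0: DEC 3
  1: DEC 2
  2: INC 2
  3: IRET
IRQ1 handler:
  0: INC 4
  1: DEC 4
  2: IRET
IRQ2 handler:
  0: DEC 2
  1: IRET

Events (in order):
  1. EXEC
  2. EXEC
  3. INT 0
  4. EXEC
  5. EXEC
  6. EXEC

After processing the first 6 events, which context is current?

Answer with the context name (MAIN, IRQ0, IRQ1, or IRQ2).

Answer: IRQ0

Derivation:
Event 1 (EXEC): [MAIN] PC=0: DEC 5 -> ACC=-5
Event 2 (EXEC): [MAIN] PC=1: NOP
Event 3 (INT 0): INT 0 arrives: push (MAIN, PC=2), enter IRQ0 at PC=0 (depth now 1)
Event 4 (EXEC): [IRQ0] PC=0: DEC 3 -> ACC=-8
Event 5 (EXEC): [IRQ0] PC=1: DEC 2 -> ACC=-10
Event 6 (EXEC): [IRQ0] PC=2: INC 2 -> ACC=-8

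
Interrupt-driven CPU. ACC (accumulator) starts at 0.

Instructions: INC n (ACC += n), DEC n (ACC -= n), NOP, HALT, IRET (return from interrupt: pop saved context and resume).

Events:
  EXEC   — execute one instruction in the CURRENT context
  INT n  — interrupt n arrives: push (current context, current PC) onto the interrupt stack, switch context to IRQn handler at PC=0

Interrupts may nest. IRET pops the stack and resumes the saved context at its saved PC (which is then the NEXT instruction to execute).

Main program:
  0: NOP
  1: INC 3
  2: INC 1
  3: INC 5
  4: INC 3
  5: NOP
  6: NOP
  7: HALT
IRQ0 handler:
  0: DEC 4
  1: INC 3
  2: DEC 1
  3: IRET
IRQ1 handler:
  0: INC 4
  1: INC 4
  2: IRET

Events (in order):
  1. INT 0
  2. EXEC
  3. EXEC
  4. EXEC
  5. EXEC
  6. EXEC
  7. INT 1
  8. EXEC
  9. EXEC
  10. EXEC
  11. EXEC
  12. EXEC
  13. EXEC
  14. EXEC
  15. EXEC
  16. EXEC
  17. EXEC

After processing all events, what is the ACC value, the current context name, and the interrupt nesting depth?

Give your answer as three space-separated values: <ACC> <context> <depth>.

Event 1 (INT 0): INT 0 arrives: push (MAIN, PC=0), enter IRQ0 at PC=0 (depth now 1)
Event 2 (EXEC): [IRQ0] PC=0: DEC 4 -> ACC=-4
Event 3 (EXEC): [IRQ0] PC=1: INC 3 -> ACC=-1
Event 4 (EXEC): [IRQ0] PC=2: DEC 1 -> ACC=-2
Event 5 (EXEC): [IRQ0] PC=3: IRET -> resume MAIN at PC=0 (depth now 0)
Event 6 (EXEC): [MAIN] PC=0: NOP
Event 7 (INT 1): INT 1 arrives: push (MAIN, PC=1), enter IRQ1 at PC=0 (depth now 1)
Event 8 (EXEC): [IRQ1] PC=0: INC 4 -> ACC=2
Event 9 (EXEC): [IRQ1] PC=1: INC 4 -> ACC=6
Event 10 (EXEC): [IRQ1] PC=2: IRET -> resume MAIN at PC=1 (depth now 0)
Event 11 (EXEC): [MAIN] PC=1: INC 3 -> ACC=9
Event 12 (EXEC): [MAIN] PC=2: INC 1 -> ACC=10
Event 13 (EXEC): [MAIN] PC=3: INC 5 -> ACC=15
Event 14 (EXEC): [MAIN] PC=4: INC 3 -> ACC=18
Event 15 (EXEC): [MAIN] PC=5: NOP
Event 16 (EXEC): [MAIN] PC=6: NOP
Event 17 (EXEC): [MAIN] PC=7: HALT

Answer: 18 MAIN 0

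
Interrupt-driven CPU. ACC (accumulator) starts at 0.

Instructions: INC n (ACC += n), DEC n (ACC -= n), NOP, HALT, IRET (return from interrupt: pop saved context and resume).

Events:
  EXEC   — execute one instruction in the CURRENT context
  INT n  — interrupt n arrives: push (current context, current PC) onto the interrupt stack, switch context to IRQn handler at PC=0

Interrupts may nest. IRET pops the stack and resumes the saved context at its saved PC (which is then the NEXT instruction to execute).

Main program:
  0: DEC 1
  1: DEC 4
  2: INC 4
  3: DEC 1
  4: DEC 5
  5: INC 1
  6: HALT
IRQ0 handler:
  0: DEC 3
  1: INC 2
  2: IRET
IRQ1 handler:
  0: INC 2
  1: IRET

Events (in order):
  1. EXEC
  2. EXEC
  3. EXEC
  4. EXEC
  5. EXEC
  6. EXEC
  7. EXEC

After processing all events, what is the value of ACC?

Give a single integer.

Event 1 (EXEC): [MAIN] PC=0: DEC 1 -> ACC=-1
Event 2 (EXEC): [MAIN] PC=1: DEC 4 -> ACC=-5
Event 3 (EXEC): [MAIN] PC=2: INC 4 -> ACC=-1
Event 4 (EXEC): [MAIN] PC=3: DEC 1 -> ACC=-2
Event 5 (EXEC): [MAIN] PC=4: DEC 5 -> ACC=-7
Event 6 (EXEC): [MAIN] PC=5: INC 1 -> ACC=-6
Event 7 (EXEC): [MAIN] PC=6: HALT

Answer: -6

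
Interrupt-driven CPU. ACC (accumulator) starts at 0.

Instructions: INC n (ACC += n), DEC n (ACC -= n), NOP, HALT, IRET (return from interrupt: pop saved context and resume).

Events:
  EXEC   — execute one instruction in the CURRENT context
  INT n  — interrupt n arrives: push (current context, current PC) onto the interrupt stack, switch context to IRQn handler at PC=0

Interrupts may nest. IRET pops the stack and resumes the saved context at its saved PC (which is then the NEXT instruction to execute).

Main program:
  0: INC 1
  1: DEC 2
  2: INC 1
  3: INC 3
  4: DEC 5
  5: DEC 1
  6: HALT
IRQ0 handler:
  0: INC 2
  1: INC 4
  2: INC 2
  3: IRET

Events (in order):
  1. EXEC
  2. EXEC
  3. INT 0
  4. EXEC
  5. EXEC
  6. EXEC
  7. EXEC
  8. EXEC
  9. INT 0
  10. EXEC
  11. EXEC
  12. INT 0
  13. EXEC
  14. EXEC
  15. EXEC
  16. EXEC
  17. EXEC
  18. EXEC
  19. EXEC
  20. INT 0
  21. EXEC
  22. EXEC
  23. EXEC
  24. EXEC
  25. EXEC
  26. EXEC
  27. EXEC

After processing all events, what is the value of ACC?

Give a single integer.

Event 1 (EXEC): [MAIN] PC=0: INC 1 -> ACC=1
Event 2 (EXEC): [MAIN] PC=1: DEC 2 -> ACC=-1
Event 3 (INT 0): INT 0 arrives: push (MAIN, PC=2), enter IRQ0 at PC=0 (depth now 1)
Event 4 (EXEC): [IRQ0] PC=0: INC 2 -> ACC=1
Event 5 (EXEC): [IRQ0] PC=1: INC 4 -> ACC=5
Event 6 (EXEC): [IRQ0] PC=2: INC 2 -> ACC=7
Event 7 (EXEC): [IRQ0] PC=3: IRET -> resume MAIN at PC=2 (depth now 0)
Event 8 (EXEC): [MAIN] PC=2: INC 1 -> ACC=8
Event 9 (INT 0): INT 0 arrives: push (MAIN, PC=3), enter IRQ0 at PC=0 (depth now 1)
Event 10 (EXEC): [IRQ0] PC=0: INC 2 -> ACC=10
Event 11 (EXEC): [IRQ0] PC=1: INC 4 -> ACC=14
Event 12 (INT 0): INT 0 arrives: push (IRQ0, PC=2), enter IRQ0 at PC=0 (depth now 2)
Event 13 (EXEC): [IRQ0] PC=0: INC 2 -> ACC=16
Event 14 (EXEC): [IRQ0] PC=1: INC 4 -> ACC=20
Event 15 (EXEC): [IRQ0] PC=2: INC 2 -> ACC=22
Event 16 (EXEC): [IRQ0] PC=3: IRET -> resume IRQ0 at PC=2 (depth now 1)
Event 17 (EXEC): [IRQ0] PC=2: INC 2 -> ACC=24
Event 18 (EXEC): [IRQ0] PC=3: IRET -> resume MAIN at PC=3 (depth now 0)
Event 19 (EXEC): [MAIN] PC=3: INC 3 -> ACC=27
Event 20 (INT 0): INT 0 arrives: push (MAIN, PC=4), enter IRQ0 at PC=0 (depth now 1)
Event 21 (EXEC): [IRQ0] PC=0: INC 2 -> ACC=29
Event 22 (EXEC): [IRQ0] PC=1: INC 4 -> ACC=33
Event 23 (EXEC): [IRQ0] PC=2: INC 2 -> ACC=35
Event 24 (EXEC): [IRQ0] PC=3: IRET -> resume MAIN at PC=4 (depth now 0)
Event 25 (EXEC): [MAIN] PC=4: DEC 5 -> ACC=30
Event 26 (EXEC): [MAIN] PC=5: DEC 1 -> ACC=29
Event 27 (EXEC): [MAIN] PC=6: HALT

Answer: 29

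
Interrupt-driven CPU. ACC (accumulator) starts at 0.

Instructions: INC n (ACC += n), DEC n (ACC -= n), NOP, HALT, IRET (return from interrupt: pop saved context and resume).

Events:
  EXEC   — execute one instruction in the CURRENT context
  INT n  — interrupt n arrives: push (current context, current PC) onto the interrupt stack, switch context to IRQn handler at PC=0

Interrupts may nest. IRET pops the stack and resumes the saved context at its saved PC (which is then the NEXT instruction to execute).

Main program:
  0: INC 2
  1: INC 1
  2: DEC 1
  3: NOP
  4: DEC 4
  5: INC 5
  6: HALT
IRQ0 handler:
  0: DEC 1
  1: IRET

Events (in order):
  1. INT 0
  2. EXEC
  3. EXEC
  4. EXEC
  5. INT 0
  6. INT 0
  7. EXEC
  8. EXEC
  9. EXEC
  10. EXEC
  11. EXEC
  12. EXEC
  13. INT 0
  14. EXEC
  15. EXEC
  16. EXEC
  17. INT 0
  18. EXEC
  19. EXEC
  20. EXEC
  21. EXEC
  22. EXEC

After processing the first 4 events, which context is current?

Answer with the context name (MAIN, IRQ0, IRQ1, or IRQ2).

Event 1 (INT 0): INT 0 arrives: push (MAIN, PC=0), enter IRQ0 at PC=0 (depth now 1)
Event 2 (EXEC): [IRQ0] PC=0: DEC 1 -> ACC=-1
Event 3 (EXEC): [IRQ0] PC=1: IRET -> resume MAIN at PC=0 (depth now 0)
Event 4 (EXEC): [MAIN] PC=0: INC 2 -> ACC=1

Answer: MAIN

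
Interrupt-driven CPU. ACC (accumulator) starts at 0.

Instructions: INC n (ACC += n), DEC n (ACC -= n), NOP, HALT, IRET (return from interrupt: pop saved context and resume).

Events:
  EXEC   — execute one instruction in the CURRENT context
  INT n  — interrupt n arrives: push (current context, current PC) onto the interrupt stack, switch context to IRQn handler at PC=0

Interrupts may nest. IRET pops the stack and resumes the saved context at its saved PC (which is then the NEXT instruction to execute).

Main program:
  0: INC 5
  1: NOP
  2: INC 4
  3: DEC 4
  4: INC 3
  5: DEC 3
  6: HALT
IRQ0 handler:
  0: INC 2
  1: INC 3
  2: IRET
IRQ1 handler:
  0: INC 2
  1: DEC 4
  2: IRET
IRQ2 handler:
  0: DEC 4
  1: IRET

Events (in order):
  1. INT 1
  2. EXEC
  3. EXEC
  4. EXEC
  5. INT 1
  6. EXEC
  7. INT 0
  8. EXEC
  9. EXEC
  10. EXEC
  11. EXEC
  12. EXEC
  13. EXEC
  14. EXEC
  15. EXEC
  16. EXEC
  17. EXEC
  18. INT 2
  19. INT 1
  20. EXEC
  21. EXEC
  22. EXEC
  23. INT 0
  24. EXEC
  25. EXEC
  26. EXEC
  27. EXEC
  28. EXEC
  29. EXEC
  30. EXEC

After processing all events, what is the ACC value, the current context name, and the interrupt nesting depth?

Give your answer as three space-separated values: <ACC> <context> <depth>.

Answer: 5 MAIN 0

Derivation:
Event 1 (INT 1): INT 1 arrives: push (MAIN, PC=0), enter IRQ1 at PC=0 (depth now 1)
Event 2 (EXEC): [IRQ1] PC=0: INC 2 -> ACC=2
Event 3 (EXEC): [IRQ1] PC=1: DEC 4 -> ACC=-2
Event 4 (EXEC): [IRQ1] PC=2: IRET -> resume MAIN at PC=0 (depth now 0)
Event 5 (INT 1): INT 1 arrives: push (MAIN, PC=0), enter IRQ1 at PC=0 (depth now 1)
Event 6 (EXEC): [IRQ1] PC=0: INC 2 -> ACC=0
Event 7 (INT 0): INT 0 arrives: push (IRQ1, PC=1), enter IRQ0 at PC=0 (depth now 2)
Event 8 (EXEC): [IRQ0] PC=0: INC 2 -> ACC=2
Event 9 (EXEC): [IRQ0] PC=1: INC 3 -> ACC=5
Event 10 (EXEC): [IRQ0] PC=2: IRET -> resume IRQ1 at PC=1 (depth now 1)
Event 11 (EXEC): [IRQ1] PC=1: DEC 4 -> ACC=1
Event 12 (EXEC): [IRQ1] PC=2: IRET -> resume MAIN at PC=0 (depth now 0)
Event 13 (EXEC): [MAIN] PC=0: INC 5 -> ACC=6
Event 14 (EXEC): [MAIN] PC=1: NOP
Event 15 (EXEC): [MAIN] PC=2: INC 4 -> ACC=10
Event 16 (EXEC): [MAIN] PC=3: DEC 4 -> ACC=6
Event 17 (EXEC): [MAIN] PC=4: INC 3 -> ACC=9
Event 18 (INT 2): INT 2 arrives: push (MAIN, PC=5), enter IRQ2 at PC=0 (depth now 1)
Event 19 (INT 1): INT 1 arrives: push (IRQ2, PC=0), enter IRQ1 at PC=0 (depth now 2)
Event 20 (EXEC): [IRQ1] PC=0: INC 2 -> ACC=11
Event 21 (EXEC): [IRQ1] PC=1: DEC 4 -> ACC=7
Event 22 (EXEC): [IRQ1] PC=2: IRET -> resume IRQ2 at PC=0 (depth now 1)
Event 23 (INT 0): INT 0 arrives: push (IRQ2, PC=0), enter IRQ0 at PC=0 (depth now 2)
Event 24 (EXEC): [IRQ0] PC=0: INC 2 -> ACC=9
Event 25 (EXEC): [IRQ0] PC=1: INC 3 -> ACC=12
Event 26 (EXEC): [IRQ0] PC=2: IRET -> resume IRQ2 at PC=0 (depth now 1)
Event 27 (EXEC): [IRQ2] PC=0: DEC 4 -> ACC=8
Event 28 (EXEC): [IRQ2] PC=1: IRET -> resume MAIN at PC=5 (depth now 0)
Event 29 (EXEC): [MAIN] PC=5: DEC 3 -> ACC=5
Event 30 (EXEC): [MAIN] PC=6: HALT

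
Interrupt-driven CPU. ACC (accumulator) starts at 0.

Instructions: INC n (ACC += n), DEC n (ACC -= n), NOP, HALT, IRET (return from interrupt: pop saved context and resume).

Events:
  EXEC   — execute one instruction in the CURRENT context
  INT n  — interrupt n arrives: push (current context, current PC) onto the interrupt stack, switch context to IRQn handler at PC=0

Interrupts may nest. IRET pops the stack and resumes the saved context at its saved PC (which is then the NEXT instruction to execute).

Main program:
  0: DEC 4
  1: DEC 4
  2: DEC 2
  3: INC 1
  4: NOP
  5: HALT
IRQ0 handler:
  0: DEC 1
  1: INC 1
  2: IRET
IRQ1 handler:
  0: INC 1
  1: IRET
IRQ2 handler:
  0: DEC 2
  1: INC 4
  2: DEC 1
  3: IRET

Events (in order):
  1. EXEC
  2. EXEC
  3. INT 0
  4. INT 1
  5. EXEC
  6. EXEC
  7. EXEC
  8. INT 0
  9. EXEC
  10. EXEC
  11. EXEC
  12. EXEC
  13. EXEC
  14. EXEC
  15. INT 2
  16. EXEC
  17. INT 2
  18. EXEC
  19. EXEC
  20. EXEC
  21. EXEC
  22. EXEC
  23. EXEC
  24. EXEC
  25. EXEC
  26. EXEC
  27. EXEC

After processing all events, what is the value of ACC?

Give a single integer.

Event 1 (EXEC): [MAIN] PC=0: DEC 4 -> ACC=-4
Event 2 (EXEC): [MAIN] PC=1: DEC 4 -> ACC=-8
Event 3 (INT 0): INT 0 arrives: push (MAIN, PC=2), enter IRQ0 at PC=0 (depth now 1)
Event 4 (INT 1): INT 1 arrives: push (IRQ0, PC=0), enter IRQ1 at PC=0 (depth now 2)
Event 5 (EXEC): [IRQ1] PC=0: INC 1 -> ACC=-7
Event 6 (EXEC): [IRQ1] PC=1: IRET -> resume IRQ0 at PC=0 (depth now 1)
Event 7 (EXEC): [IRQ0] PC=0: DEC 1 -> ACC=-8
Event 8 (INT 0): INT 0 arrives: push (IRQ0, PC=1), enter IRQ0 at PC=0 (depth now 2)
Event 9 (EXEC): [IRQ0] PC=0: DEC 1 -> ACC=-9
Event 10 (EXEC): [IRQ0] PC=1: INC 1 -> ACC=-8
Event 11 (EXEC): [IRQ0] PC=2: IRET -> resume IRQ0 at PC=1 (depth now 1)
Event 12 (EXEC): [IRQ0] PC=1: INC 1 -> ACC=-7
Event 13 (EXEC): [IRQ0] PC=2: IRET -> resume MAIN at PC=2 (depth now 0)
Event 14 (EXEC): [MAIN] PC=2: DEC 2 -> ACC=-9
Event 15 (INT 2): INT 2 arrives: push (MAIN, PC=3), enter IRQ2 at PC=0 (depth now 1)
Event 16 (EXEC): [IRQ2] PC=0: DEC 2 -> ACC=-11
Event 17 (INT 2): INT 2 arrives: push (IRQ2, PC=1), enter IRQ2 at PC=0 (depth now 2)
Event 18 (EXEC): [IRQ2] PC=0: DEC 2 -> ACC=-13
Event 19 (EXEC): [IRQ2] PC=1: INC 4 -> ACC=-9
Event 20 (EXEC): [IRQ2] PC=2: DEC 1 -> ACC=-10
Event 21 (EXEC): [IRQ2] PC=3: IRET -> resume IRQ2 at PC=1 (depth now 1)
Event 22 (EXEC): [IRQ2] PC=1: INC 4 -> ACC=-6
Event 23 (EXEC): [IRQ2] PC=2: DEC 1 -> ACC=-7
Event 24 (EXEC): [IRQ2] PC=3: IRET -> resume MAIN at PC=3 (depth now 0)
Event 25 (EXEC): [MAIN] PC=3: INC 1 -> ACC=-6
Event 26 (EXEC): [MAIN] PC=4: NOP
Event 27 (EXEC): [MAIN] PC=5: HALT

Answer: -6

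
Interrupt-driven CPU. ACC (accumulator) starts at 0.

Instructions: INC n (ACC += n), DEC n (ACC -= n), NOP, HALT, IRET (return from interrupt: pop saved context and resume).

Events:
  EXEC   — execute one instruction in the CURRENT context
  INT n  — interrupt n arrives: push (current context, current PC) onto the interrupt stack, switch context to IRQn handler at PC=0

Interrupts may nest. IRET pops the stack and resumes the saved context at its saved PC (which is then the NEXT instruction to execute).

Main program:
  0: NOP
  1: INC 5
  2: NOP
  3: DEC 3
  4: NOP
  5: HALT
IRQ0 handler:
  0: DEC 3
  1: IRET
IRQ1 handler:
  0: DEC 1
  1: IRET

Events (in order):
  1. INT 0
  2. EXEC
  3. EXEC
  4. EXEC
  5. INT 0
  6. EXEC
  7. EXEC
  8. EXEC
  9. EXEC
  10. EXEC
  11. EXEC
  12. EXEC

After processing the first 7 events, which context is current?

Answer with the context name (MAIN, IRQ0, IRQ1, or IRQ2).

Event 1 (INT 0): INT 0 arrives: push (MAIN, PC=0), enter IRQ0 at PC=0 (depth now 1)
Event 2 (EXEC): [IRQ0] PC=0: DEC 3 -> ACC=-3
Event 3 (EXEC): [IRQ0] PC=1: IRET -> resume MAIN at PC=0 (depth now 0)
Event 4 (EXEC): [MAIN] PC=0: NOP
Event 5 (INT 0): INT 0 arrives: push (MAIN, PC=1), enter IRQ0 at PC=0 (depth now 1)
Event 6 (EXEC): [IRQ0] PC=0: DEC 3 -> ACC=-6
Event 7 (EXEC): [IRQ0] PC=1: IRET -> resume MAIN at PC=1 (depth now 0)

Answer: MAIN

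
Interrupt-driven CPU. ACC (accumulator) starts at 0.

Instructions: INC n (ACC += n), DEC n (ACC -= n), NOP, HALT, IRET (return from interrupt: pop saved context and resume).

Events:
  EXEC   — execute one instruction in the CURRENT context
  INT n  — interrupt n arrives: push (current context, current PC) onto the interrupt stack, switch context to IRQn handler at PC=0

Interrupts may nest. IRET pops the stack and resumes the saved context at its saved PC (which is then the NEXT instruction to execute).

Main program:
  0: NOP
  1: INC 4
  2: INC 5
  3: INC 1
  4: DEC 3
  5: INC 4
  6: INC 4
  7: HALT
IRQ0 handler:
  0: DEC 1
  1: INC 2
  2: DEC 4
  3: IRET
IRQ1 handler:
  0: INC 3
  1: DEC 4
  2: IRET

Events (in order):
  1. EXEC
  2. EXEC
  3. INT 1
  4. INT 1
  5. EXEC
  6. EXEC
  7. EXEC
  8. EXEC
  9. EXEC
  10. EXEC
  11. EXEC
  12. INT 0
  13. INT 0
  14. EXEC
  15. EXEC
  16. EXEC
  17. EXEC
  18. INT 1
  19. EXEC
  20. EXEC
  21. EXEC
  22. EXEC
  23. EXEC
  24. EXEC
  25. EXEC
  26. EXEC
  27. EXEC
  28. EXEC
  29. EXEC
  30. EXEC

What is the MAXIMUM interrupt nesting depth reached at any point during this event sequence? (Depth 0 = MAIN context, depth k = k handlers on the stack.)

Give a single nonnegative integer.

Answer: 2

Derivation:
Event 1 (EXEC): [MAIN] PC=0: NOP [depth=0]
Event 2 (EXEC): [MAIN] PC=1: INC 4 -> ACC=4 [depth=0]
Event 3 (INT 1): INT 1 arrives: push (MAIN, PC=2), enter IRQ1 at PC=0 (depth now 1) [depth=1]
Event 4 (INT 1): INT 1 arrives: push (IRQ1, PC=0), enter IRQ1 at PC=0 (depth now 2) [depth=2]
Event 5 (EXEC): [IRQ1] PC=0: INC 3 -> ACC=7 [depth=2]
Event 6 (EXEC): [IRQ1] PC=1: DEC 4 -> ACC=3 [depth=2]
Event 7 (EXEC): [IRQ1] PC=2: IRET -> resume IRQ1 at PC=0 (depth now 1) [depth=1]
Event 8 (EXEC): [IRQ1] PC=0: INC 3 -> ACC=6 [depth=1]
Event 9 (EXEC): [IRQ1] PC=1: DEC 4 -> ACC=2 [depth=1]
Event 10 (EXEC): [IRQ1] PC=2: IRET -> resume MAIN at PC=2 (depth now 0) [depth=0]
Event 11 (EXEC): [MAIN] PC=2: INC 5 -> ACC=7 [depth=0]
Event 12 (INT 0): INT 0 arrives: push (MAIN, PC=3), enter IRQ0 at PC=0 (depth now 1) [depth=1]
Event 13 (INT 0): INT 0 arrives: push (IRQ0, PC=0), enter IRQ0 at PC=0 (depth now 2) [depth=2]
Event 14 (EXEC): [IRQ0] PC=0: DEC 1 -> ACC=6 [depth=2]
Event 15 (EXEC): [IRQ0] PC=1: INC 2 -> ACC=8 [depth=2]
Event 16 (EXEC): [IRQ0] PC=2: DEC 4 -> ACC=4 [depth=2]
Event 17 (EXEC): [IRQ0] PC=3: IRET -> resume IRQ0 at PC=0 (depth now 1) [depth=1]
Event 18 (INT 1): INT 1 arrives: push (IRQ0, PC=0), enter IRQ1 at PC=0 (depth now 2) [depth=2]
Event 19 (EXEC): [IRQ1] PC=0: INC 3 -> ACC=7 [depth=2]
Event 20 (EXEC): [IRQ1] PC=1: DEC 4 -> ACC=3 [depth=2]
Event 21 (EXEC): [IRQ1] PC=2: IRET -> resume IRQ0 at PC=0 (depth now 1) [depth=1]
Event 22 (EXEC): [IRQ0] PC=0: DEC 1 -> ACC=2 [depth=1]
Event 23 (EXEC): [IRQ0] PC=1: INC 2 -> ACC=4 [depth=1]
Event 24 (EXEC): [IRQ0] PC=2: DEC 4 -> ACC=0 [depth=1]
Event 25 (EXEC): [IRQ0] PC=3: IRET -> resume MAIN at PC=3 (depth now 0) [depth=0]
Event 26 (EXEC): [MAIN] PC=3: INC 1 -> ACC=1 [depth=0]
Event 27 (EXEC): [MAIN] PC=4: DEC 3 -> ACC=-2 [depth=0]
Event 28 (EXEC): [MAIN] PC=5: INC 4 -> ACC=2 [depth=0]
Event 29 (EXEC): [MAIN] PC=6: INC 4 -> ACC=6 [depth=0]
Event 30 (EXEC): [MAIN] PC=7: HALT [depth=0]
Max depth observed: 2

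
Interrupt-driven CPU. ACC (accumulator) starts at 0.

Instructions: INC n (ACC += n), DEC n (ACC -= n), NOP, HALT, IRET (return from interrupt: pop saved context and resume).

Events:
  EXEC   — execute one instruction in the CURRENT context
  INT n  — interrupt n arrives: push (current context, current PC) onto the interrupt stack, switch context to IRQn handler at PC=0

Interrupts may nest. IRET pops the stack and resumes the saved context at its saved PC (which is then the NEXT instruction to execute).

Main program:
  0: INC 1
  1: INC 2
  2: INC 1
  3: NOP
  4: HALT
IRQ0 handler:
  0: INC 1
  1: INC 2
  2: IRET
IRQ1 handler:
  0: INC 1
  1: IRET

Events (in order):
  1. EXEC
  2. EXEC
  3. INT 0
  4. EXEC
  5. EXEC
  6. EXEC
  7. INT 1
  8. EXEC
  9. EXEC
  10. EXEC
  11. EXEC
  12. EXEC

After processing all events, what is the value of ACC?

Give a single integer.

Answer: 8

Derivation:
Event 1 (EXEC): [MAIN] PC=0: INC 1 -> ACC=1
Event 2 (EXEC): [MAIN] PC=1: INC 2 -> ACC=3
Event 3 (INT 0): INT 0 arrives: push (MAIN, PC=2), enter IRQ0 at PC=0 (depth now 1)
Event 4 (EXEC): [IRQ0] PC=0: INC 1 -> ACC=4
Event 5 (EXEC): [IRQ0] PC=1: INC 2 -> ACC=6
Event 6 (EXEC): [IRQ0] PC=2: IRET -> resume MAIN at PC=2 (depth now 0)
Event 7 (INT 1): INT 1 arrives: push (MAIN, PC=2), enter IRQ1 at PC=0 (depth now 1)
Event 8 (EXEC): [IRQ1] PC=0: INC 1 -> ACC=7
Event 9 (EXEC): [IRQ1] PC=1: IRET -> resume MAIN at PC=2 (depth now 0)
Event 10 (EXEC): [MAIN] PC=2: INC 1 -> ACC=8
Event 11 (EXEC): [MAIN] PC=3: NOP
Event 12 (EXEC): [MAIN] PC=4: HALT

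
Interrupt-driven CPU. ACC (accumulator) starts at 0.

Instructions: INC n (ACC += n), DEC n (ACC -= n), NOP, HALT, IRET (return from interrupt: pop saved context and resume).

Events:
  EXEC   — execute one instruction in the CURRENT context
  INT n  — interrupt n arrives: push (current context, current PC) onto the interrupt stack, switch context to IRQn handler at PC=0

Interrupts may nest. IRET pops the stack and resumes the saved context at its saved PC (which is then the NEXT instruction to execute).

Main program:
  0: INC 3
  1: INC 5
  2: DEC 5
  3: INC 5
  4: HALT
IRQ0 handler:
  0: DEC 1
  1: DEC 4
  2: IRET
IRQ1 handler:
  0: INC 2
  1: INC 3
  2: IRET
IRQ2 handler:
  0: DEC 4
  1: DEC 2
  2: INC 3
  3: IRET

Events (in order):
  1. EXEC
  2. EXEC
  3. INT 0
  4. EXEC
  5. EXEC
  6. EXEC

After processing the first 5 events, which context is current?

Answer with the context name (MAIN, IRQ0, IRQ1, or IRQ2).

Answer: IRQ0

Derivation:
Event 1 (EXEC): [MAIN] PC=0: INC 3 -> ACC=3
Event 2 (EXEC): [MAIN] PC=1: INC 5 -> ACC=8
Event 3 (INT 0): INT 0 arrives: push (MAIN, PC=2), enter IRQ0 at PC=0 (depth now 1)
Event 4 (EXEC): [IRQ0] PC=0: DEC 1 -> ACC=7
Event 5 (EXEC): [IRQ0] PC=1: DEC 4 -> ACC=3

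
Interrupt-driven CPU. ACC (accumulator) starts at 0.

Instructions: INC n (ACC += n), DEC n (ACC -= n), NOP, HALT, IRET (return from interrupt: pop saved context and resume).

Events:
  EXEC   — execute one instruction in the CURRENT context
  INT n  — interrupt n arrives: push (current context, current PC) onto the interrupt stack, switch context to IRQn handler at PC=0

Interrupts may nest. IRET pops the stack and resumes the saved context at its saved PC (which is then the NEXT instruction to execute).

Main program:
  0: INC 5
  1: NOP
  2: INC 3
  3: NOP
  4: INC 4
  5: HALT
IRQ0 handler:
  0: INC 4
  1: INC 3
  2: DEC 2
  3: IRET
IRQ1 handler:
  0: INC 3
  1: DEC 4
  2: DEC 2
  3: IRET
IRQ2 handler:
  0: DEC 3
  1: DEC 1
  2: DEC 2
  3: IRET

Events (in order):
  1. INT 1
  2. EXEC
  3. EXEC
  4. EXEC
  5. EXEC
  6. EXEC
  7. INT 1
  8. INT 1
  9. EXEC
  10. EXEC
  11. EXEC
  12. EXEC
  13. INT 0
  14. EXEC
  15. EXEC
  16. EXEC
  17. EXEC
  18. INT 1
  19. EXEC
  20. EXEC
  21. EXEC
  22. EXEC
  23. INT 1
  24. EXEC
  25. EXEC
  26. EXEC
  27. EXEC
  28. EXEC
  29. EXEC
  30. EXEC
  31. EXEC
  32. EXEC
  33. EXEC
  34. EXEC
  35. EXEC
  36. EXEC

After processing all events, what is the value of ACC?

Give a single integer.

Event 1 (INT 1): INT 1 arrives: push (MAIN, PC=0), enter IRQ1 at PC=0 (depth now 1)
Event 2 (EXEC): [IRQ1] PC=0: INC 3 -> ACC=3
Event 3 (EXEC): [IRQ1] PC=1: DEC 4 -> ACC=-1
Event 4 (EXEC): [IRQ1] PC=2: DEC 2 -> ACC=-3
Event 5 (EXEC): [IRQ1] PC=3: IRET -> resume MAIN at PC=0 (depth now 0)
Event 6 (EXEC): [MAIN] PC=0: INC 5 -> ACC=2
Event 7 (INT 1): INT 1 arrives: push (MAIN, PC=1), enter IRQ1 at PC=0 (depth now 1)
Event 8 (INT 1): INT 1 arrives: push (IRQ1, PC=0), enter IRQ1 at PC=0 (depth now 2)
Event 9 (EXEC): [IRQ1] PC=0: INC 3 -> ACC=5
Event 10 (EXEC): [IRQ1] PC=1: DEC 4 -> ACC=1
Event 11 (EXEC): [IRQ1] PC=2: DEC 2 -> ACC=-1
Event 12 (EXEC): [IRQ1] PC=3: IRET -> resume IRQ1 at PC=0 (depth now 1)
Event 13 (INT 0): INT 0 arrives: push (IRQ1, PC=0), enter IRQ0 at PC=0 (depth now 2)
Event 14 (EXEC): [IRQ0] PC=0: INC 4 -> ACC=3
Event 15 (EXEC): [IRQ0] PC=1: INC 3 -> ACC=6
Event 16 (EXEC): [IRQ0] PC=2: DEC 2 -> ACC=4
Event 17 (EXEC): [IRQ0] PC=3: IRET -> resume IRQ1 at PC=0 (depth now 1)
Event 18 (INT 1): INT 1 arrives: push (IRQ1, PC=0), enter IRQ1 at PC=0 (depth now 2)
Event 19 (EXEC): [IRQ1] PC=0: INC 3 -> ACC=7
Event 20 (EXEC): [IRQ1] PC=1: DEC 4 -> ACC=3
Event 21 (EXEC): [IRQ1] PC=2: DEC 2 -> ACC=1
Event 22 (EXEC): [IRQ1] PC=3: IRET -> resume IRQ1 at PC=0 (depth now 1)
Event 23 (INT 1): INT 1 arrives: push (IRQ1, PC=0), enter IRQ1 at PC=0 (depth now 2)
Event 24 (EXEC): [IRQ1] PC=0: INC 3 -> ACC=4
Event 25 (EXEC): [IRQ1] PC=1: DEC 4 -> ACC=0
Event 26 (EXEC): [IRQ1] PC=2: DEC 2 -> ACC=-2
Event 27 (EXEC): [IRQ1] PC=3: IRET -> resume IRQ1 at PC=0 (depth now 1)
Event 28 (EXEC): [IRQ1] PC=0: INC 3 -> ACC=1
Event 29 (EXEC): [IRQ1] PC=1: DEC 4 -> ACC=-3
Event 30 (EXEC): [IRQ1] PC=2: DEC 2 -> ACC=-5
Event 31 (EXEC): [IRQ1] PC=3: IRET -> resume MAIN at PC=1 (depth now 0)
Event 32 (EXEC): [MAIN] PC=1: NOP
Event 33 (EXEC): [MAIN] PC=2: INC 3 -> ACC=-2
Event 34 (EXEC): [MAIN] PC=3: NOP
Event 35 (EXEC): [MAIN] PC=4: INC 4 -> ACC=2
Event 36 (EXEC): [MAIN] PC=5: HALT

Answer: 2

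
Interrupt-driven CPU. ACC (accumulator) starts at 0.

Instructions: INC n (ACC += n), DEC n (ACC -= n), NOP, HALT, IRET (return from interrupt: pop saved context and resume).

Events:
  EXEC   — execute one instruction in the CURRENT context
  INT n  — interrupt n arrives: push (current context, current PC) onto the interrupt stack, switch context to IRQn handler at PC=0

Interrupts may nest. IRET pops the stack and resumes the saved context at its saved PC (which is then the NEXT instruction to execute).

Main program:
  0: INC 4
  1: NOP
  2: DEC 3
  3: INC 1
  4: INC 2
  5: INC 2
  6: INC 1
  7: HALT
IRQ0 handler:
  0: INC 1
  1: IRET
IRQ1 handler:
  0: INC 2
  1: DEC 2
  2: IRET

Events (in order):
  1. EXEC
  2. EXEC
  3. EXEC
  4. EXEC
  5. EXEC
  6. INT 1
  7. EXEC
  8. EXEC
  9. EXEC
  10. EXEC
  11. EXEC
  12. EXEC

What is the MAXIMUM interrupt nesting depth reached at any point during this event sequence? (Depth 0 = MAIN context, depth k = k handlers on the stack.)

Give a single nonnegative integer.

Answer: 1

Derivation:
Event 1 (EXEC): [MAIN] PC=0: INC 4 -> ACC=4 [depth=0]
Event 2 (EXEC): [MAIN] PC=1: NOP [depth=0]
Event 3 (EXEC): [MAIN] PC=2: DEC 3 -> ACC=1 [depth=0]
Event 4 (EXEC): [MAIN] PC=3: INC 1 -> ACC=2 [depth=0]
Event 5 (EXEC): [MAIN] PC=4: INC 2 -> ACC=4 [depth=0]
Event 6 (INT 1): INT 1 arrives: push (MAIN, PC=5), enter IRQ1 at PC=0 (depth now 1) [depth=1]
Event 7 (EXEC): [IRQ1] PC=0: INC 2 -> ACC=6 [depth=1]
Event 8 (EXEC): [IRQ1] PC=1: DEC 2 -> ACC=4 [depth=1]
Event 9 (EXEC): [IRQ1] PC=2: IRET -> resume MAIN at PC=5 (depth now 0) [depth=0]
Event 10 (EXEC): [MAIN] PC=5: INC 2 -> ACC=6 [depth=0]
Event 11 (EXEC): [MAIN] PC=6: INC 1 -> ACC=7 [depth=0]
Event 12 (EXEC): [MAIN] PC=7: HALT [depth=0]
Max depth observed: 1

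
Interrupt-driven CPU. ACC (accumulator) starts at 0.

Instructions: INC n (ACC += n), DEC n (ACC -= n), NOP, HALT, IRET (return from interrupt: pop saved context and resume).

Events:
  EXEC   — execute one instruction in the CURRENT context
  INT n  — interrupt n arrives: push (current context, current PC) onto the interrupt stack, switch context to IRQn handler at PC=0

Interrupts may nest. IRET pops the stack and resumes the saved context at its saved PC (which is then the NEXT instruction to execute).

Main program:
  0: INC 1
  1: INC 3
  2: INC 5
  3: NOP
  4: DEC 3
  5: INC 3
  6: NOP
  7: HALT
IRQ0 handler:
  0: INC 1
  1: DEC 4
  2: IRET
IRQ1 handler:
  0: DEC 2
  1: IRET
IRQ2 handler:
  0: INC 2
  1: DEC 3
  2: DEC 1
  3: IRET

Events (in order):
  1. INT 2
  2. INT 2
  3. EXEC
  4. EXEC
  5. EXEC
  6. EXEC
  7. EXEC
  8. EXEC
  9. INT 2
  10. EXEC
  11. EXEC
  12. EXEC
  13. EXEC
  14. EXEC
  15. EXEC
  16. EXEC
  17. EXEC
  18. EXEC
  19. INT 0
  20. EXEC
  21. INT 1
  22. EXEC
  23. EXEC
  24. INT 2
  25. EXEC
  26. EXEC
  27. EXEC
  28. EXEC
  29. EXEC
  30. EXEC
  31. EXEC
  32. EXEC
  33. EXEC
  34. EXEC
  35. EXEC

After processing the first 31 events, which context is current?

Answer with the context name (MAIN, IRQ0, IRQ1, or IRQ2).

Answer: MAIN

Derivation:
Event 1 (INT 2): INT 2 arrives: push (MAIN, PC=0), enter IRQ2 at PC=0 (depth now 1)
Event 2 (INT 2): INT 2 arrives: push (IRQ2, PC=0), enter IRQ2 at PC=0 (depth now 2)
Event 3 (EXEC): [IRQ2] PC=0: INC 2 -> ACC=2
Event 4 (EXEC): [IRQ2] PC=1: DEC 3 -> ACC=-1
Event 5 (EXEC): [IRQ2] PC=2: DEC 1 -> ACC=-2
Event 6 (EXEC): [IRQ2] PC=3: IRET -> resume IRQ2 at PC=0 (depth now 1)
Event 7 (EXEC): [IRQ2] PC=0: INC 2 -> ACC=0
Event 8 (EXEC): [IRQ2] PC=1: DEC 3 -> ACC=-3
Event 9 (INT 2): INT 2 arrives: push (IRQ2, PC=2), enter IRQ2 at PC=0 (depth now 2)
Event 10 (EXEC): [IRQ2] PC=0: INC 2 -> ACC=-1
Event 11 (EXEC): [IRQ2] PC=1: DEC 3 -> ACC=-4
Event 12 (EXEC): [IRQ2] PC=2: DEC 1 -> ACC=-5
Event 13 (EXEC): [IRQ2] PC=3: IRET -> resume IRQ2 at PC=2 (depth now 1)
Event 14 (EXEC): [IRQ2] PC=2: DEC 1 -> ACC=-6
Event 15 (EXEC): [IRQ2] PC=3: IRET -> resume MAIN at PC=0 (depth now 0)
Event 16 (EXEC): [MAIN] PC=0: INC 1 -> ACC=-5
Event 17 (EXEC): [MAIN] PC=1: INC 3 -> ACC=-2
Event 18 (EXEC): [MAIN] PC=2: INC 5 -> ACC=3
Event 19 (INT 0): INT 0 arrives: push (MAIN, PC=3), enter IRQ0 at PC=0 (depth now 1)
Event 20 (EXEC): [IRQ0] PC=0: INC 1 -> ACC=4
Event 21 (INT 1): INT 1 arrives: push (IRQ0, PC=1), enter IRQ1 at PC=0 (depth now 2)
Event 22 (EXEC): [IRQ1] PC=0: DEC 2 -> ACC=2
Event 23 (EXEC): [IRQ1] PC=1: IRET -> resume IRQ0 at PC=1 (depth now 1)
Event 24 (INT 2): INT 2 arrives: push (IRQ0, PC=1), enter IRQ2 at PC=0 (depth now 2)
Event 25 (EXEC): [IRQ2] PC=0: INC 2 -> ACC=4
Event 26 (EXEC): [IRQ2] PC=1: DEC 3 -> ACC=1
Event 27 (EXEC): [IRQ2] PC=2: DEC 1 -> ACC=0
Event 28 (EXEC): [IRQ2] PC=3: IRET -> resume IRQ0 at PC=1 (depth now 1)
Event 29 (EXEC): [IRQ0] PC=1: DEC 4 -> ACC=-4
Event 30 (EXEC): [IRQ0] PC=2: IRET -> resume MAIN at PC=3 (depth now 0)
Event 31 (EXEC): [MAIN] PC=3: NOP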